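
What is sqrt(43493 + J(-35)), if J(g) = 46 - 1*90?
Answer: sqrt(43449) ≈ 208.44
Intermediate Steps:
J(g) = -44 (J(g) = 46 - 90 = -44)
sqrt(43493 + J(-35)) = sqrt(43493 - 44) = sqrt(43449)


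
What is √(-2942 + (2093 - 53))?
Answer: I*√902 ≈ 30.033*I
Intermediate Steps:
√(-2942 + (2093 - 53)) = √(-2942 + 2040) = √(-902) = I*√902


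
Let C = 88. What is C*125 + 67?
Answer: 11067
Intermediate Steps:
C*125 + 67 = 88*125 + 67 = 11000 + 67 = 11067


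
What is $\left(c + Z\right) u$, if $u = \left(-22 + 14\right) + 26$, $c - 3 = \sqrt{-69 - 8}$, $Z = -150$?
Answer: $-2646 + 18 i \sqrt{77} \approx -2646.0 + 157.95 i$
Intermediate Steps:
$c = 3 + i \sqrt{77}$ ($c = 3 + \sqrt{-69 - 8} = 3 + \sqrt{-77} = 3 + i \sqrt{77} \approx 3.0 + 8.775 i$)
$u = 18$ ($u = -8 + 26 = 18$)
$\left(c + Z\right) u = \left(\left(3 + i \sqrt{77}\right) - 150\right) 18 = \left(-147 + i \sqrt{77}\right) 18 = -2646 + 18 i \sqrt{77}$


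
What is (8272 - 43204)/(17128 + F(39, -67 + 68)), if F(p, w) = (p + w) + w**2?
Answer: -11644/5723 ≈ -2.0346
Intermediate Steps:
F(p, w) = p + w + w**2
(8272 - 43204)/(17128 + F(39, -67 + 68)) = (8272 - 43204)/(17128 + (39 + (-67 + 68) + (-67 + 68)**2)) = -34932/(17128 + (39 + 1 + 1**2)) = -34932/(17128 + (39 + 1 + 1)) = -34932/(17128 + 41) = -34932/17169 = -34932*1/17169 = -11644/5723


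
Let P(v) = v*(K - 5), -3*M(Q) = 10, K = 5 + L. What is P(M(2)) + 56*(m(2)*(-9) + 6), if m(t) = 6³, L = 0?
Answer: -108528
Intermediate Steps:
m(t) = 216
K = 5 (K = 5 + 0 = 5)
M(Q) = -10/3 (M(Q) = -⅓*10 = -10/3)
P(v) = 0 (P(v) = v*(5 - 5) = v*0 = 0)
P(M(2)) + 56*(m(2)*(-9) + 6) = 0 + 56*(216*(-9) + 6) = 0 + 56*(-1944 + 6) = 0 + 56*(-1938) = 0 - 108528 = -108528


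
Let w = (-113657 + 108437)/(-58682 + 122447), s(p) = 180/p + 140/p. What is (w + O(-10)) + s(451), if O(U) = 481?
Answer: 307792351/639067 ≈ 481.63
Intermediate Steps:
s(p) = 320/p
w = -116/1417 (w = -5220/63765 = -5220*1/63765 = -116/1417 ≈ -0.081863)
(w + O(-10)) + s(451) = (-116/1417 + 481) + 320/451 = 681461/1417 + 320*(1/451) = 681461/1417 + 320/451 = 307792351/639067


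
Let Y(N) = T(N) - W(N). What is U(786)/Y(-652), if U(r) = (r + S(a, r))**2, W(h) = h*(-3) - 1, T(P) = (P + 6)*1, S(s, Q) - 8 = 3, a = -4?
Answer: -635209/2601 ≈ -244.22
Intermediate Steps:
S(s, Q) = 11 (S(s, Q) = 8 + 3 = 11)
T(P) = 6 + P (T(P) = (6 + P)*1 = 6 + P)
W(h) = -1 - 3*h (W(h) = -3*h - 1 = -1 - 3*h)
U(r) = (11 + r)**2 (U(r) = (r + 11)**2 = (11 + r)**2)
Y(N) = 7 + 4*N (Y(N) = (6 + N) - (-1 - 3*N) = (6 + N) + (1 + 3*N) = 7 + 4*N)
U(786)/Y(-652) = (11 + 786)**2/(7 + 4*(-652)) = 797**2/(7 - 2608) = 635209/(-2601) = 635209*(-1/2601) = -635209/2601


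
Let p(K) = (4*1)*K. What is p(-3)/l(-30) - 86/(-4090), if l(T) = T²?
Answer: 236/30675 ≈ 0.0076936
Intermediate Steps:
p(K) = 4*K
p(-3)/l(-30) - 86/(-4090) = (4*(-3))/((-30)²) - 86/(-4090) = -12/900 - 86*(-1/4090) = -12*1/900 + 43/2045 = -1/75 + 43/2045 = 236/30675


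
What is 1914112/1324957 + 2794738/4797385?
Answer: 12885639873386/6356328837445 ≈ 2.0272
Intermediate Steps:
1914112/1324957 + 2794738/4797385 = 12885639873386/6356328837445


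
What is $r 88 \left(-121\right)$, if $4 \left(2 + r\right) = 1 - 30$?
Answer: $98494$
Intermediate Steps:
$r = - \frac{37}{4}$ ($r = -2 + \frac{1 - 30}{4} = -2 + \frac{1}{4} \left(-29\right) = -2 - \frac{29}{4} = - \frac{37}{4} \approx -9.25$)
$r 88 \left(-121\right) = \left(- \frac{37}{4}\right) 88 \left(-121\right) = \left(-814\right) \left(-121\right) = 98494$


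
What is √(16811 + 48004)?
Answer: √64815 ≈ 254.59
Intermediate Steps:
√(16811 + 48004) = √64815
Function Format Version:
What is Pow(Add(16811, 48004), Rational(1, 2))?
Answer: Pow(64815, Rational(1, 2)) ≈ 254.59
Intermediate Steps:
Pow(Add(16811, 48004), Rational(1, 2)) = Pow(64815, Rational(1, 2))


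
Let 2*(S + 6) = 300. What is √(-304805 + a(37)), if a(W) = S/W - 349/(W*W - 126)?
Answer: 6*I*√17908538555831/45991 ≈ 552.09*I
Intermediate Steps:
S = 144 (S = -6 + (½)*300 = -6 + 150 = 144)
a(W) = -349/(-126 + W²) + 144/W (a(W) = 144/W - 349/(W*W - 126) = 144/W - 349/(W² - 126) = 144/W - 349/(-126 + W²) = -349/(-126 + W²) + 144/W)
√(-304805 + a(37)) = √(-304805 + (-18144 - 349*37 + 144*37²)/(37*(-126 + 37²))) = √(-304805 + (-18144 - 12913 + 144*1369)/(37*(-126 + 1369))) = √(-304805 + (1/37)*(-18144 - 12913 + 197136)/1243) = √(-304805 + (1/37)*(1/1243)*166079) = √(-304805 + 166079/45991) = √(-14018120676/45991) = 6*I*√17908538555831/45991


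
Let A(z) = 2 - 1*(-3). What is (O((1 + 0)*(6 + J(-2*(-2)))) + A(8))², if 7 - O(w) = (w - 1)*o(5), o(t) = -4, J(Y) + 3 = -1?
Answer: 256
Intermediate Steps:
J(Y) = -4 (J(Y) = -3 - 1 = -4)
A(z) = 5 (A(z) = 2 + 3 = 5)
O(w) = 3 + 4*w (O(w) = 7 - (w - 1)*(-4) = 7 - (-1 + w)*(-4) = 7 - (4 - 4*w) = 7 + (-4 + 4*w) = 3 + 4*w)
(O((1 + 0)*(6 + J(-2*(-2)))) + A(8))² = ((3 + 4*((1 + 0)*(6 - 4))) + 5)² = ((3 + 4*(1*2)) + 5)² = ((3 + 4*2) + 5)² = ((3 + 8) + 5)² = (11 + 5)² = 16² = 256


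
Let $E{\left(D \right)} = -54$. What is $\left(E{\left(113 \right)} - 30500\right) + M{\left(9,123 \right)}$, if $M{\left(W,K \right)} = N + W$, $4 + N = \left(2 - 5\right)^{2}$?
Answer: $-30540$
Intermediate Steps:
$N = 5$ ($N = -4 + \left(2 - 5\right)^{2} = -4 + \left(-3\right)^{2} = -4 + 9 = 5$)
$M{\left(W,K \right)} = 5 + W$
$\left(E{\left(113 \right)} - 30500\right) + M{\left(9,123 \right)} = \left(-54 - 30500\right) + \left(5 + 9\right) = -30554 + 14 = -30540$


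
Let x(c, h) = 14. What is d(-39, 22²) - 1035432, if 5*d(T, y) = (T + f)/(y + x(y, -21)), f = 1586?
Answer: -2578224133/2490 ≈ -1.0354e+6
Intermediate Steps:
d(T, y) = (1586 + T)/(5*(14 + y)) (d(T, y) = ((T + 1586)/(y + 14))/5 = ((1586 + T)/(14 + y))/5 = (1586 + T)/(5*(14 + y)))
d(-39, 22²) - 1035432 = (1586 - 39)/(5*(14 + 22²)) - 1035432 = (⅕)*1547/(14 + 484) - 1035432 = (⅕)*1547/498 - 1035432 = (⅕)*(1/498)*1547 - 1035432 = 1547/2490 - 1035432 = -2578224133/2490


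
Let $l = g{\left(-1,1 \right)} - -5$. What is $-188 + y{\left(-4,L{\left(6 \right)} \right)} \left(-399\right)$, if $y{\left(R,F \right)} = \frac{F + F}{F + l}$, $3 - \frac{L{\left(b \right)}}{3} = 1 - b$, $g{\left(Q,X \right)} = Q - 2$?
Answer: $- \frac{12020}{13} \approx -924.62$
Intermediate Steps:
$g{\left(Q,X \right)} = -2 + Q$ ($g{\left(Q,X \right)} = Q - 2 = -2 + Q$)
$L{\left(b \right)} = 6 + 3 b$ ($L{\left(b \right)} = 9 - 3 \left(1 - b\right) = 9 + \left(-3 + 3 b\right) = 6 + 3 b$)
$l = 2$ ($l = \left(-2 - 1\right) - -5 = -3 + 5 = 2$)
$y{\left(R,F \right)} = \frac{2 F}{2 + F}$ ($y{\left(R,F \right)} = \frac{F + F}{F + 2} = \frac{2 F}{2 + F}$)
$-188 + y{\left(-4,L{\left(6 \right)} \right)} \left(-399\right) = -188 + \frac{2 \left(6 + 3 \cdot 6\right)}{2 + \left(6 + 3 \cdot 6\right)} \left(-399\right) = -188 + \frac{2 \left(6 + 18\right)}{2 + \left(6 + 18\right)} \left(-399\right) = -188 + 2 \cdot 24 \frac{1}{2 + 24} \left(-399\right) = -188 + 2 \cdot 24 \cdot \frac{1}{26} \left(-399\right) = -188 + \frac{24}{13} \left(-399\right) = -188 - \frac{9576}{13} = - \frac{12020}{13}$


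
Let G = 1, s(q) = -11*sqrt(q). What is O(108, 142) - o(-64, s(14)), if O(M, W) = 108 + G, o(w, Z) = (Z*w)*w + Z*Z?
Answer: -1585 + 45056*sqrt(14) ≈ 1.6700e+5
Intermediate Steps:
o(w, Z) = Z**2 + Z*w**2 (o(w, Z) = Z*w**2 + Z**2 = Z**2 + Z*w**2)
O(M, W) = 109 (O(M, W) = 108 + 1 = 109)
O(108, 142) - o(-64, s(14)) = 109 - (-11*sqrt(14))*(-11*sqrt(14) + (-64)**2) = 109 - (-11*sqrt(14))*(-11*sqrt(14) + 4096) = 109 - (-11*sqrt(14))*(4096 - 11*sqrt(14)) = 109 - (-11)*sqrt(14)*(4096 - 11*sqrt(14)) = 109 + 11*sqrt(14)*(4096 - 11*sqrt(14))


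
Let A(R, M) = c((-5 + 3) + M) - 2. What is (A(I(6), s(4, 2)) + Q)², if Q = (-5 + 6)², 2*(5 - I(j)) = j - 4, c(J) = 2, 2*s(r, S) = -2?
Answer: 1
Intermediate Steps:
s(r, S) = -1 (s(r, S) = (½)*(-2) = -1)
I(j) = 7 - j/2 (I(j) = 5 - (j - 4)/2 = 5 - (-4 + j)/2 = 5 + (2 - j/2) = 7 - j/2)
Q = 1 (Q = 1² = 1)
A(R, M) = 0 (A(R, M) = 2 - 2 = 0)
(A(I(6), s(4, 2)) + Q)² = (0 + 1)² = 1² = 1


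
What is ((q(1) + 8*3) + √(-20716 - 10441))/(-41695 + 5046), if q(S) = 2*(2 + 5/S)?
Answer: -38/36649 - I*√31157/36649 ≈ -0.0010369 - 0.0048163*I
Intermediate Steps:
q(S) = 4 + 10/S
((q(1) + 8*3) + √(-20716 - 10441))/(-41695 + 5046) = (((4 + 10/1) + 8*3) + √(-20716 - 10441))/(-41695 + 5046) = (((4 + 10*1) + 24) + √(-31157))/(-36649) = (((4 + 10) + 24) + I*√31157)*(-1/36649) = ((14 + 24) + I*√31157)*(-1/36649) = (38 + I*√31157)*(-1/36649) = -38/36649 - I*√31157/36649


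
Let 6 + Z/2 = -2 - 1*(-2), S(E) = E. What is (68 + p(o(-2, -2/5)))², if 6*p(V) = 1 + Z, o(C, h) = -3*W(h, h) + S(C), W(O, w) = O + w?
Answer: 157609/36 ≈ 4378.0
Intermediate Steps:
Z = -12 (Z = -12 + 2*(-2 - 1*(-2)) = -12 + 2*(-2 + 2) = -12 + 2*0 = -12 + 0 = -12)
o(C, h) = C - 6*h (o(C, h) = -3*(h + h) + C = -6*h + C = C - 6*h)
p(V) = -11/6 (p(V) = (1 - 12)/6 = (⅙)*(-11) = -11/6)
(68 + p(o(-2, -2/5)))² = (68 - 11/6)² = (397/6)² = 157609/36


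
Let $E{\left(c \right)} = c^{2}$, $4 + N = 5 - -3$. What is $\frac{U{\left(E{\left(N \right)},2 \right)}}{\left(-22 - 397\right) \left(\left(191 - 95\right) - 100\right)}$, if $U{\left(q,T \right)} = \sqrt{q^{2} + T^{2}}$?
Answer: $\frac{\sqrt{65}}{838} \approx 0.0096208$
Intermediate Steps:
$N = 4$ ($N = -4 + \left(5 - -3\right) = -4 + \left(5 + 3\right) = -4 + 8 = 4$)
$U{\left(q,T \right)} = \sqrt{T^{2} + q^{2}}$
$\frac{U{\left(E{\left(N \right)},2 \right)}}{\left(-22 - 397\right) \left(\left(191 - 95\right) - 100\right)} = \frac{\sqrt{2^{2} + \left(4^{2}\right)^{2}}}{\left(-22 - 397\right) \left(\left(191 - 95\right) - 100\right)} = \frac{\sqrt{4 + 16^{2}}}{\left(-419\right) \left(\left(191 - 95\right) - 100\right)} = \frac{\sqrt{4 + 256}}{\left(-419\right) \left(96 - 100\right)} = \frac{\sqrt{260}}{\left(-419\right) \left(-4\right)} = \frac{2 \sqrt{65}}{1676} = 2 \sqrt{65} \cdot \frac{1}{1676} = \frac{\sqrt{65}}{838}$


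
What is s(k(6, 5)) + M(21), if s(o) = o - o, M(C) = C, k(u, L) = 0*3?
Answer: 21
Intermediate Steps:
k(u, L) = 0
s(o) = 0
s(k(6, 5)) + M(21) = 0 + 21 = 21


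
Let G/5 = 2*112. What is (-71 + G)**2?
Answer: 1100401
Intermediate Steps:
G = 1120 (G = 5*(2*112) = 5*224 = 1120)
(-71 + G)**2 = (-71 + 1120)**2 = 1049**2 = 1100401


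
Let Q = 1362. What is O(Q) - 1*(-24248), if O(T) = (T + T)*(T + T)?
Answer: 7444424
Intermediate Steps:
O(T) = 4*T**2 (O(T) = (2*T)*(2*T) = 4*T**2)
O(Q) - 1*(-24248) = 4*1362**2 - 1*(-24248) = 4*1855044 + 24248 = 7420176 + 24248 = 7444424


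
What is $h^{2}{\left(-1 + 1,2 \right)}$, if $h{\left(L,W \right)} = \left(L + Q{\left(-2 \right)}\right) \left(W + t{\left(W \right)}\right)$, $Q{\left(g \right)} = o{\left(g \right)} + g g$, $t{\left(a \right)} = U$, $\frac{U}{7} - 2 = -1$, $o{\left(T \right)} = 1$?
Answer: $2025$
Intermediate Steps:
$U = 7$ ($U = 14 + 7 \left(-1\right) = 14 - 7 = 7$)
$t{\left(a \right)} = 7$
$Q{\left(g \right)} = 1 + g^{2}$ ($Q{\left(g \right)} = 1 + g g = 1 + g^{2}$)
$h{\left(L,W \right)} = \left(5 + L\right) \left(7 + W\right)$ ($h{\left(L,W \right)} = \left(L + \left(1 + \left(-2\right)^{2}\right)\right) \left(W + 7\right) = \left(L + \left(1 + 4\right)\right) \left(7 + W\right) = \left(L + 5\right) \left(7 + W\right) = \left(5 + L\right) \left(7 + W\right)$)
$h^{2}{\left(-1 + 1,2 \right)} = \left(35 + 5 \cdot 2 + 7 \left(-1 + 1\right) + \left(-1 + 1\right) 2\right)^{2} = \left(35 + 10 + 7 \cdot 0 + 0 \cdot 2\right)^{2} = \left(35 + 10 + 0 + 0\right)^{2} = 45^{2} = 2025$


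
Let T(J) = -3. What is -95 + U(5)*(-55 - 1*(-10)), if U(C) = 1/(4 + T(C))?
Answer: -140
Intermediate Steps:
U(C) = 1 (U(C) = 1/(4 - 3) = 1/1 = 1)
-95 + U(5)*(-55 - 1*(-10)) = -95 + 1*(-55 - 1*(-10)) = -95 + 1*(-55 + 10) = -95 + 1*(-45) = -95 - 45 = -140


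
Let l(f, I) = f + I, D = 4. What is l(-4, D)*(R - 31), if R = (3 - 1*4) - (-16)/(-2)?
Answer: 0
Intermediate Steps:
R = -9 (R = (3 - 4) - (-16)*(-1)/2 = -1 - 4*2 = -1 - 8 = -9)
l(f, I) = I + f
l(-4, D)*(R - 31) = (4 - 4)*(-9 - 31) = 0*(-40) = 0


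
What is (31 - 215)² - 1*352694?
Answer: -318838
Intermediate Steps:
(31 - 215)² - 1*352694 = (-184)² - 352694 = 33856 - 352694 = -318838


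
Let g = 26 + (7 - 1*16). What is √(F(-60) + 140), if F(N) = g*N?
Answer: 4*I*√55 ≈ 29.665*I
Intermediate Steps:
g = 17 (g = 26 + (7 - 16) = 26 - 9 = 17)
F(N) = 17*N
√(F(-60) + 140) = √(17*(-60) + 140) = √(-1020 + 140) = √(-880) = 4*I*√55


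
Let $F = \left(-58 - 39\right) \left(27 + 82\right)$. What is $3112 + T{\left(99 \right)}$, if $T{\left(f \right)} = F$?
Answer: $-7461$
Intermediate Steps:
$F = -10573$ ($F = \left(-97\right) 109 = -10573$)
$T{\left(f \right)} = -10573$
$3112 + T{\left(99 \right)} = 3112 - 10573 = -7461$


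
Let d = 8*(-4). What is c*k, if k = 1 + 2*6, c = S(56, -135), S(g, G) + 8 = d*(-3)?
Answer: 1144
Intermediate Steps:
d = -32
S(g, G) = 88 (S(g, G) = -8 - 32*(-3) = -8 + 96 = 88)
c = 88
k = 13 (k = 1 + 12 = 13)
c*k = 88*13 = 1144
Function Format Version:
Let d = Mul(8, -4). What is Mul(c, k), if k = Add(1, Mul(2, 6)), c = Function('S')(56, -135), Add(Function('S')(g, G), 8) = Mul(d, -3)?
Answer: 1144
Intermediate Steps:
d = -32
Function('S')(g, G) = 88 (Function('S')(g, G) = Add(-8, Mul(-32, -3)) = Add(-8, 96) = 88)
c = 88
k = 13 (k = Add(1, 12) = 13)
Mul(c, k) = Mul(88, 13) = 1144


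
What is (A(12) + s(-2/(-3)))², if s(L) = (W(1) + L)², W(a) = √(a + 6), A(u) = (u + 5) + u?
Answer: 108592/81 + 2624*√7/27 ≈ 1597.8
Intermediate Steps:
A(u) = 5 + 2*u (A(u) = (5 + u) + u = 5 + 2*u)
W(a) = √(6 + a)
s(L) = (L + √7)² (s(L) = (√(6 + 1) + L)² = (√7 + L)² = (L + √7)²)
(A(12) + s(-2/(-3)))² = ((5 + 2*12) + (-2/(-3) + √7)²)² = ((5 + 24) + (-2*(-⅓) + √7)²)² = (29 + (⅔ + √7)²)²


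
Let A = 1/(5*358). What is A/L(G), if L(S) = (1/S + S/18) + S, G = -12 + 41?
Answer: 261/14317315 ≈ 1.8230e-5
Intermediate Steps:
G = 29
L(S) = 1/S + 19*S/18 (L(S) = (1/S + S*(1/18)) + S = (1/S + S/18) + S = 1/S + 19*S/18)
A = 1/1790 ≈ 0.00055866
A/L(G) = 1/(1790*(1/29 + (19/18)*29)) = 1/(1790*(1/29 + 551/18)) = 1/(1790*(15997/522)) = (1/1790)*(522/15997) = 261/14317315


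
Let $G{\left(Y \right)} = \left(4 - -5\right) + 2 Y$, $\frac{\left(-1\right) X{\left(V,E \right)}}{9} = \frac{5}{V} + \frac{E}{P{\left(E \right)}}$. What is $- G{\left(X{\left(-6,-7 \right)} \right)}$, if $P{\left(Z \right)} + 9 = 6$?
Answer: $18$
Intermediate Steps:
$P{\left(Z \right)} = -3$ ($P{\left(Z \right)} = -9 + 6 = -3$)
$X{\left(V,E \right)} = - \frac{45}{V} + 3 E$ ($X{\left(V,E \right)} = - 9 \left(\frac{5}{V} + \frac{E}{-3}\right) = - 9 \left(\frac{5}{V} + E \left(- \frac{1}{3}\right)\right) = - 9 \left(\frac{5}{V} - \frac{E}{3}\right) = - \frac{45}{V} + 3 E$)
$G{\left(Y \right)} = 9 + 2 Y$ ($G{\left(Y \right)} = \left(4 + 5\right) + 2 Y = 9 + 2 Y$)
$- G{\left(X{\left(-6,-7 \right)} \right)} = - (9 + 2 \left(- \frac{45}{-6} + 3 \left(-7\right)\right)) = - (9 + 2 \left(\left(-45\right) \left(- \frac{1}{6}\right) - 21\right)) = - (9 + 2 \left(\frac{15}{2} - 21\right)) = - (9 + 2 \left(- \frac{27}{2}\right)) = - (9 - 27) = \left(-1\right) \left(-18\right) = 18$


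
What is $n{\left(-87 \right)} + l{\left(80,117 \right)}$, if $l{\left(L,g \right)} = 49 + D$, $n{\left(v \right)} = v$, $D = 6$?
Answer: $-32$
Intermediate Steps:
$l{\left(L,g \right)} = 55$ ($l{\left(L,g \right)} = 49 + 6 = 55$)
$n{\left(-87 \right)} + l{\left(80,117 \right)} = -87 + 55 = -32$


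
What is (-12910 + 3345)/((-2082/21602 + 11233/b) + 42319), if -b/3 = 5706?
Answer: -1768487369670/7824285002771 ≈ -0.22603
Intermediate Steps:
b = -17118 (b = -3*5706 = -17118)
(-12910 + 3345)/((-2082/21602 + 11233/b) + 42319) = (-12910 + 3345)/((-2082/21602 + 11233/(-17118)) + 42319) = -9565/((-2082*1/21602 + 11233*(-1/17118)) + 42319) = -9565/((-1041/10801 - 11233/17118) + 42319) = -9565/(-139147471/184891518 + 42319) = -9565/7824285002771/184891518 = -9565*184891518/7824285002771 = -1768487369670/7824285002771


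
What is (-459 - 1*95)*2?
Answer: -1108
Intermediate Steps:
(-459 - 1*95)*2 = (-459 - 95)*2 = -554*2 = -1108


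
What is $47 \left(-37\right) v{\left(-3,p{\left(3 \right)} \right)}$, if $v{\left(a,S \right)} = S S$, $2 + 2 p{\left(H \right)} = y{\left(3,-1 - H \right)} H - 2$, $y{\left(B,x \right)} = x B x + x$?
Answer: $-7122944$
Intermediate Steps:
$y{\left(B,x \right)} = x + B x^{2}$ ($y{\left(B,x \right)} = B x x + x = B x^{2} + x = x + B x^{2}$)
$p{\left(H \right)} = -2 + \frac{H \left(-1 - H\right) \left(-2 - 3 H\right)}{2}$ ($p{\left(H \right)} = -1 + \frac{\left(-1 - H\right) \left(1 + 3 \left(-1 - H\right)\right) H - 2}{2} = -1 + \frac{\left(-1 - H\right) \left(1 - \left(3 + 3 H\right)\right) H - 2}{2} = -1 + \frac{\left(-1 - H\right) \left(-2 - 3 H\right) H - 2}{2} = -1 + \frac{H \left(-1 - H\right) \left(-2 - 3 H\right) - 2}{2} = -1 + \frac{-2 + H \left(-1 - H\right) \left(-2 - 3 H\right)}{2} = -1 + \left(-1 + \frac{H \left(-1 - H\right) \left(-2 - 3 H\right)}{2}\right) = -2 + \frac{H \left(-1 - H\right) \left(-2 - 3 H\right)}{2}$)
$v{\left(a,S \right)} = S^{2}$
$47 \left(-37\right) v{\left(-3,p{\left(3 \right)} \right)} = 47 \left(-37\right) \left(-2 + \frac{1}{2} \cdot 3 \left(1 + 3\right) \left(2 + 3 \cdot 3\right)\right)^{2} = - 1739 \left(-2 + \frac{1}{2} \cdot 3 \cdot 4 \left(2 + 9\right)\right)^{2} = - 1739 \left(-2 + \frac{1}{2} \cdot 3 \cdot 4 \cdot 11\right)^{2} = - 1739 \left(-2 + 66\right)^{2} = - 1739 \cdot 64^{2} = \left(-1739\right) 4096 = -7122944$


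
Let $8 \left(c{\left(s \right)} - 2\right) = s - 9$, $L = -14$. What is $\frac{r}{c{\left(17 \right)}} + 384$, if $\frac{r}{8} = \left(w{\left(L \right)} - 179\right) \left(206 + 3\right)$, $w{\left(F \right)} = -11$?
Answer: $- \frac{316528}{3} \approx -1.0551 \cdot 10^{5}$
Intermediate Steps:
$r = -317680$ ($r = 8 \left(-11 - 179\right) \left(206 + 3\right) = 8 \left(-11 - 179\right) 209 = 8 \left(\left(-190\right) 209\right) = 8 \left(-39710\right) = -317680$)
$c{\left(s \right)} = \frac{7}{8} + \frac{s}{8}$ ($c{\left(s \right)} = 2 + \frac{s - 9}{8} = 2 + \frac{-9 + s}{8} = 2 + \left(- \frac{9}{8} + \frac{s}{8}\right) = \frac{7}{8} + \frac{s}{8}$)
$\frac{r}{c{\left(17 \right)}} + 384 = - \frac{317680}{\frac{7}{8} + \frac{1}{8} \cdot 17} + 384 = - \frac{317680}{\frac{7}{8} + \frac{17}{8}} + 384 = - \frac{317680}{3} + 384 = - \frac{316528}{3}$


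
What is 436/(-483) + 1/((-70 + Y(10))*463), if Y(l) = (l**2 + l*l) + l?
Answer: -4037291/4472580 ≈ -0.90268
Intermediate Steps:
Y(l) = l + 2*l**2 (Y(l) = (l**2 + l**2) + l = 2*l**2 + l = l + 2*l**2)
436/(-483) + 1/((-70 + Y(10))*463) = 436/(-483) + 1/(-70 + 10*(1 + 2*10)*463) = 436*(-1/483) + (1/463)/(-70 + 10*(1 + 20)) = -436/483 + (1/463)/(-70 + 10*21) = -436/483 + (1/463)/(-70 + 210) = -436/483 + (1/463)/140 = -436/483 + (1/140)*(1/463) = -436/483 + 1/64820 = -4037291/4472580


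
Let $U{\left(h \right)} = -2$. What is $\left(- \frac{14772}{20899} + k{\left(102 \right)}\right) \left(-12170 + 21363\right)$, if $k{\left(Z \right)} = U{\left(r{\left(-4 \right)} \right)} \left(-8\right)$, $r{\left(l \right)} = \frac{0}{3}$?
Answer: $\frac{2938193116}{20899} \approx 1.4059 \cdot 10^{5}$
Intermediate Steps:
$r{\left(l \right)} = 0$ ($r{\left(l \right)} = 0 \cdot \frac{1}{3} = 0$)
$k{\left(Z \right)} = 16$ ($k{\left(Z \right)} = \left(-2\right) \left(-8\right) = 16$)
$\left(- \frac{14772}{20899} + k{\left(102 \right)}\right) \left(-12170 + 21363\right) = \left(- \frac{14772}{20899} + 16\right) \left(-12170 + 21363\right) = \left(\left(-14772\right) \frac{1}{20899} + 16\right) 9193 = \left(- \frac{14772}{20899} + 16\right) 9193 = \frac{319612}{20899} \cdot 9193 = \frac{2938193116}{20899}$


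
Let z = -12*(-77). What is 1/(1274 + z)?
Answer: 1/2198 ≈ 0.00045496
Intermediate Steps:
z = 924
1/(1274 + z) = 1/(1274 + 924) = 1/2198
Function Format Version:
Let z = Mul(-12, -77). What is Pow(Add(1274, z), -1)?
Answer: Rational(1, 2198) ≈ 0.00045496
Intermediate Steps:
z = 924
Pow(Add(1274, z), -1) = Pow(Add(1274, 924), -1) = Pow(2198, -1) = Rational(1, 2198)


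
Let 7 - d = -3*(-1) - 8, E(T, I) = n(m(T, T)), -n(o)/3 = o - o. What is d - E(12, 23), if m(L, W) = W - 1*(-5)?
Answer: 12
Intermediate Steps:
m(L, W) = 5 + W (m(L, W) = W + 5 = 5 + W)
n(o) = 0 (n(o) = -3*(o - o) = -3*0 = 0)
E(T, I) = 0
d = 12 (d = 7 - (-3*(-1) - 8) = 7 - (3 - 8) = 7 - 1*(-5) = 7 + 5 = 12)
d - E(12, 23) = 12 - 1*0 = 12 + 0 = 12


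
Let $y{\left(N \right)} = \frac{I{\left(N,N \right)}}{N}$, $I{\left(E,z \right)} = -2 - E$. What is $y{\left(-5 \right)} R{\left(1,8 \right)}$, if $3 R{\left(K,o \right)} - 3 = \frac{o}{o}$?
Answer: $- \frac{4}{5} \approx -0.8$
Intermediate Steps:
$R{\left(K,o \right)} = \frac{4}{3}$ ($R{\left(K,o \right)} = 1 + \frac{o \frac{1}{o}}{3} = 1 + \frac{1}{3} \cdot 1 = 1 + \frac{1}{3} = \frac{4}{3}$)
$y{\left(N \right)} = \frac{-2 - N}{N}$
$y{\left(-5 \right)} R{\left(1,8 \right)} = \frac{-2 - -5}{-5} \cdot \frac{4}{3} = - \frac{-2 + 5}{5} \cdot \frac{4}{3} = \left(- \frac{1}{5}\right) 3 \cdot \frac{4}{3} = \left(- \frac{3}{5}\right) \frac{4}{3} = - \frac{4}{5}$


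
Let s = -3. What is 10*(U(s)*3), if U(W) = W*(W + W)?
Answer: 540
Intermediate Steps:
U(W) = 2*W**2 (U(W) = W*(2*W) = 2*W**2)
10*(U(s)*3) = 10*((2*(-3)**2)*3) = 10*((2*9)*3) = 10*(18*3) = 10*54 = 540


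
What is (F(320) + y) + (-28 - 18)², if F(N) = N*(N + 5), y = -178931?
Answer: -72815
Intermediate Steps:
F(N) = N*(5 + N)
(F(320) + y) + (-28 - 18)² = (320*(5 + 320) - 178931) + (-28 - 18)² = (320*325 - 178931) + (-46)² = (104000 - 178931) + 2116 = -74931 + 2116 = -72815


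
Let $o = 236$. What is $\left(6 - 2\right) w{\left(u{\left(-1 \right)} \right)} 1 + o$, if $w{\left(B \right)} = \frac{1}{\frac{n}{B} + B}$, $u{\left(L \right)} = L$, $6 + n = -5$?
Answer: $\frac{1182}{5} \approx 236.4$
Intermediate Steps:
$n = -11$ ($n = -6 - 5 = -11$)
$w{\left(B \right)} = \frac{1}{B - \frac{11}{B}}$ ($w{\left(B \right)} = \frac{1}{- \frac{11}{B} + B} = \frac{1}{B - \frac{11}{B}}$)
$\left(6 - 2\right) w{\left(u{\left(-1 \right)} \right)} 1 + o = \left(6 - 2\right) \left(- \frac{1}{-11 + \left(-1\right)^{2}}\right) 1 + 236 = \left(6 - 2\right) \left(- \frac{1}{-11 + 1}\right) 1 + 236 = 4 \left(- \frac{1}{-10}\right) 1 + 236 = 4 \left(\left(-1\right) \left(- \frac{1}{10}\right)\right) 1 + 236 = 4 \cdot \frac{1}{10} \cdot 1 + 236 = \frac{2}{5} \cdot 1 + 236 = \frac{2}{5} + 236 = \frac{1182}{5}$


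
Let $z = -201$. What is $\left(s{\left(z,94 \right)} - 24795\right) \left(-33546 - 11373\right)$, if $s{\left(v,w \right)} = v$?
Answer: $1122795324$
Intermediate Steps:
$\left(s{\left(z,94 \right)} - 24795\right) \left(-33546 - 11373\right) = \left(-201 - 24795\right) \left(-33546 - 11373\right) = \left(-24996\right) \left(-44919\right) = 1122795324$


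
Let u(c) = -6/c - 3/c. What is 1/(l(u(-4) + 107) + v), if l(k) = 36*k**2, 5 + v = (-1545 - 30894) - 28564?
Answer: 4/1474689 ≈ 2.7124e-6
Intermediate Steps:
u(c) = -9/c
v = -61008 (v = -5 + ((-1545 - 30894) - 28564) = -5 + (-32439 - 28564) = -5 - 61003 = -61008)
1/(l(u(-4) + 107) + v) = 1/(36*(-9/(-4) + 107)**2 - 61008) = 1/(36*(-9*(-1/4) + 107)**2 - 61008) = 1/(36*(9/4 + 107)**2 - 61008) = 1/(36*(437/4)**2 - 61008) = 1/(36*(190969/16) - 61008) = 1/(1718721/4 - 61008) = 1/(1474689/4) = 4/1474689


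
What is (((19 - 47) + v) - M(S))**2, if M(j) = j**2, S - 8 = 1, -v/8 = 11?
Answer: 38809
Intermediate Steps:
v = -88 (v = -8*11 = -88)
S = 9 (S = 8 + 1 = 9)
(((19 - 47) + v) - M(S))**2 = (((19 - 47) - 88) - 1*9**2)**2 = ((-28 - 88) - 1*81)**2 = (-116 - 81)**2 = (-197)**2 = 38809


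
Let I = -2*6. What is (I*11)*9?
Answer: -1188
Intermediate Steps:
I = -12
(I*11)*9 = -12*11*9 = -132*9 = -1188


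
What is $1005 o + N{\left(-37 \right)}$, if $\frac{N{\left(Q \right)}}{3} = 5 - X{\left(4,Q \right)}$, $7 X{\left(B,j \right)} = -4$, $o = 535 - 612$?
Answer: $- \frac{541578}{7} \approx -77368.0$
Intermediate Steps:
$o = -77$ ($o = 535 - 612 = -77$)
$X{\left(B,j \right)} = - \frac{4}{7}$ ($X{\left(B,j \right)} = \frac{1}{7} \left(-4\right) = - \frac{4}{7}$)
$N{\left(Q \right)} = \frac{117}{7}$ ($N{\left(Q \right)} = 3 \left(5 - - \frac{4}{7}\right) = 3 \left(5 + \frac{4}{7}\right) = 3 \cdot \frac{39}{7} = \frac{117}{7}$)
$1005 o + N{\left(-37 \right)} = 1005 \left(-77\right) + \frac{117}{7} = -77385 + \frac{117}{7} = - \frac{541578}{7}$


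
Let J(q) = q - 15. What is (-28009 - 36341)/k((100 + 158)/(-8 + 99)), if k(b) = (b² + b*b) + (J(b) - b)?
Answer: -177627450/2971 ≈ -59787.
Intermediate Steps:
J(q) = -15 + q
k(b) = -15 + 2*b² (k(b) = (b² + b*b) + ((-15 + b) - b) = (b² + b²) - 15 = 2*b² - 15 = -15 + 2*b²)
(-28009 - 36341)/k((100 + 158)/(-8 + 99)) = (-28009 - 36341)/(-15 + 2*((100 + 158)/(-8 + 99))²) = -64350/(-15 + 2*(258/91)²) = -64350/(-15 + 2*(66564/8281)) = -64350/(-15 + 133128/8281) = -64350/8913/8281 = -64350*8281/8913 = -177627450/2971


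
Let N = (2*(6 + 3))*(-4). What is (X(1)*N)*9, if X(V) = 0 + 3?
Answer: -1944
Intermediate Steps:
X(V) = 3
N = -72 (N = (2*9)*(-4) = 18*(-4) = -72)
(X(1)*N)*9 = (3*(-72))*9 = -216*9 = -1944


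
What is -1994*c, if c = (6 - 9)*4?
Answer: 23928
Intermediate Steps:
c = -12 (c = -3*4 = -12)
-1994*c = -1994*(-12) = 23928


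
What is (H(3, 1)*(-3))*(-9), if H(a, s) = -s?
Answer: -27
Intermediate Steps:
(H(3, 1)*(-3))*(-9) = (-1*1*(-3))*(-9) = -1*(-3)*(-9) = 3*(-9) = -27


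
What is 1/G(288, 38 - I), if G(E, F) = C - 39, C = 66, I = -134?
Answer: 1/27 ≈ 0.037037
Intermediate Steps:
G(E, F) = 27 (G(E, F) = 66 - 39 = 27)
1/G(288, 38 - I) = 1/27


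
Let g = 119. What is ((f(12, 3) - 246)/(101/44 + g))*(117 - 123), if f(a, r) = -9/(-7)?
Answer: 50248/4151 ≈ 12.105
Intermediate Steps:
f(a, r) = 9/7 (f(a, r) = -9*(-⅐) = 9/7)
((f(12, 3) - 246)/(101/44 + g))*(117 - 123) = ((9/7 - 246)/(101/44 + 119))*(117 - 123) = -1713/(7*(101*(1/44) + 119))*(-6) = -1713/(7*(101/44 + 119))*(-6) = -1713/(7*5337/44)*(-6) = -1713/7*44/5337*(-6) = -25124/12453*(-6) = 50248/4151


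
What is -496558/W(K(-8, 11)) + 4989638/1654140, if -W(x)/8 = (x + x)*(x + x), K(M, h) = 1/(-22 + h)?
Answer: 12423338766617/6616560 ≈ 1.8776e+6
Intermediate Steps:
W(x) = -32*x**2 (W(x) = -8*(x + x)*(x + x) = -8*2*x*2*x = -32*x**2)
-496558/W(K(-8, 11)) + 4989638/1654140 = -496558*(-(-22 + 11)**2/32) + 4989638/1654140 = -496558/((-32*(1/(-11))**2)) + 4989638*(1/1654140) = -496558/((-32*(-1/11)**2)) + 2494819/827070 = -496558/((-32*1/121)) + 2494819/827070 = -496558/(-32/121) + 2494819/827070 = -496558*(-121/32) + 2494819/827070 = 30041759/16 + 2494819/827070 = 12423338766617/6616560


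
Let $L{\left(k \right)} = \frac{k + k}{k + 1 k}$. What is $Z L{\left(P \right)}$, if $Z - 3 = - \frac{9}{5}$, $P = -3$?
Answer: $\frac{6}{5} \approx 1.2$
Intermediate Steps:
$Z = \frac{6}{5}$ ($Z = 3 - \frac{9}{5} = \frac{6}{5} \approx 1.2$)
$L{\left(k \right)} = 1$ ($L{\left(k \right)} = \frac{2 k}{k + k} = \frac{2 k}{2 k} = 2 k \frac{1}{2 k} = 1$)
$Z L{\left(P \right)} = \frac{6}{5} \cdot 1 = \frac{6}{5}$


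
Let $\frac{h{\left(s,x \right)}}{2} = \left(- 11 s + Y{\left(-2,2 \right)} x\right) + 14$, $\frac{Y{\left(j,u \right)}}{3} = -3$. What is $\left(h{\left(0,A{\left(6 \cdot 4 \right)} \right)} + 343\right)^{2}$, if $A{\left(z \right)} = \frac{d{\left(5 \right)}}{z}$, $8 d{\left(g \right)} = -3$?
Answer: $\frac{141158161}{1024} \approx 1.3785 \cdot 10^{5}$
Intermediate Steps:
$Y{\left(j,u \right)} = -9$ ($Y{\left(j,u \right)} = 3 \left(-3\right) = -9$)
$d{\left(g \right)} = - \frac{3}{8}$ ($d{\left(g \right)} = \frac{1}{8} \left(-3\right) = - \frac{3}{8}$)
$A{\left(z \right)} = - \frac{3}{8 z}$
$h{\left(s,x \right)} = 28 - 22 s - 18 x$ ($h{\left(s,x \right)} = 2 \left(\left(- 11 s - 9 x\right) + 14\right) = 2 \left(14 - 11 s - 9 x\right) = 28 - 22 s - 18 x$)
$\left(h{\left(0,A{\left(6 \cdot 4 \right)} \right)} + 343\right)^{2} = \left(\left(28 - 0 - 18 \left(- \frac{3}{8 \cdot 6 \cdot 4}\right)\right) + 343\right)^{2} = \left(\left(28 + 0 - 18 \left(- \frac{3}{8 \cdot 24}\right)\right) + 343\right)^{2} = \left(\left(28 + 0 - 18 \left(\left(- \frac{3}{8}\right) \frac{1}{24}\right)\right) + 343\right)^{2} = \left(\left(28 + 0 - - \frac{9}{32}\right) + 343\right)^{2} = \left(\left(28 + 0 + \frac{9}{32}\right) + 343\right)^{2} = \left(\frac{905}{32} + 343\right)^{2} = \left(\frac{11881}{32}\right)^{2} = \frac{141158161}{1024}$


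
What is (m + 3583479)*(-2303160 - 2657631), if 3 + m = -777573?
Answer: -13919498349273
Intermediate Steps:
m = -777576 (m = -3 - 777573 = -777576)
(m + 3583479)*(-2303160 - 2657631) = (-777576 + 3583479)*(-2303160 - 2657631) = 2805903*(-4960791) = -13919498349273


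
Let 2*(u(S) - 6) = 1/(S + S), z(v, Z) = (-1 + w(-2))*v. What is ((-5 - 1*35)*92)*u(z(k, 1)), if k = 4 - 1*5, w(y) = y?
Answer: -67160/3 ≈ -22387.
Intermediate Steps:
k = -1 (k = 4 - 5 = -1)
z(v, Z) = -3*v (z(v, Z) = (-1 - 2)*v = -3*v)
u(S) = 6 + 1/(4*S) (u(S) = 6 + 1/(2*(S + S)) = 6 + 1/(2*((2*S))) = 6 + (1/(2*S))/2 = 6 + 1/(4*S))
((-5 - 1*35)*92)*u(z(k, 1)) = ((-5 - 1*35)*92)*(6 + 1/(4*((-3*(-1))))) = ((-5 - 35)*92)*(6 + (¼)/3) = (-40*92)*(6 + (¼)*(⅓)) = -3680*(6 + 1/12) = -3680*73/12 = -67160/3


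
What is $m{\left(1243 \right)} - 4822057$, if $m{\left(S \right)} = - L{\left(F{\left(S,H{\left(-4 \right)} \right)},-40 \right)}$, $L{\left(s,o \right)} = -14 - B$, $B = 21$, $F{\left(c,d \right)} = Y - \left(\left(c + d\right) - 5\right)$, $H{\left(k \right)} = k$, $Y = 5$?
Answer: $-4822022$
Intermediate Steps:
$F{\left(c,d \right)} = 10 - c - d$ ($F{\left(c,d \right)} = 5 - \left(\left(c + d\right) - 5\right) = 5 - \left(-5 + c + d\right) = 10 - c - d$)
$L{\left(s,o \right)} = -35$ ($L{\left(s,o \right)} = -14 - 21 = -35$)
$m{\left(S \right)} = 35$ ($m{\left(S \right)} = \left(-1\right) \left(-35\right) = 35$)
$m{\left(1243 \right)} - 4822057 = 35 - 4822057 = -4822022$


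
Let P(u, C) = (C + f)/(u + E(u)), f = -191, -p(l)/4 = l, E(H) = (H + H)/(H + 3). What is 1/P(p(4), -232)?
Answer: 176/5499 ≈ 0.032006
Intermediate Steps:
E(H) = 2*H/(3 + H) (E(H) = (2*H)/(3 + H) = 2*H/(3 + H))
p(l) = -4*l
P(u, C) = (-191 + C)/(u + 2*u/(3 + u)) (P(u, C) = (C - 191)/(u + 2*u/(3 + u)) = (-191 + C)/(u + 2*u/(3 + u)))
1/P(p(4), -232) = 1/((-191 - 232)*(3 - 4*4)/(((-4*4))*(5 - 4*4))) = 1/(-423*(3 - 16)/(-16*(5 - 16))) = 1/(-1/16*(-423)*(-13)/(-11)) = 1/(-1/16*(-1/11)*(-423)*(-13)) = 1/(5499/176) = 176/5499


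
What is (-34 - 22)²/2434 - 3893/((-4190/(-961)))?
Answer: -4546437621/5099230 ≈ -891.59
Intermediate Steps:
(-34 - 22)²/2434 - 3893/((-4190/(-961))) = (-56)²*(1/2434) - 3893/((-4190*(-1/961))) = 3136*(1/2434) - 3893/4190/961 = 1568/1217 - 3893*961/4190 = 1568/1217 - 3741173/4190 = -4546437621/5099230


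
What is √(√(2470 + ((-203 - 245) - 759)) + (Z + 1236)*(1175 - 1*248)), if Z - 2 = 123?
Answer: √(1261647 + √1263) ≈ 1123.2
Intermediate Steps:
Z = 125 (Z = 2 + 123 = 125)
√(√(2470 + ((-203 - 245) - 759)) + (Z + 1236)*(1175 - 1*248)) = √(√(2470 + ((-203 - 245) - 759)) + (125 + 1236)*(1175 - 1*248)) = √(√(2470 + (-448 - 759)) + 1361*(1175 - 248)) = √(√(2470 - 1207) + 1361*927) = √(√1263 + 1261647) = √(1261647 + √1263)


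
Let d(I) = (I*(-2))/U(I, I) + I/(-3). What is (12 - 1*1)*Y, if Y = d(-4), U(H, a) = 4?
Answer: 110/3 ≈ 36.667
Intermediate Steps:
d(I) = -5*I/6 (d(I) = (I*(-2))/4 + I/(-3) = -2*I*(1/4) + I*(-1/3) = -I/2 - I/3 = -5*I/6)
Y = 10/3 (Y = -5/6*(-4) = 10/3 ≈ 3.3333)
(12 - 1*1)*Y = (12 - 1*1)*(10/3) = (12 - 1)*(10/3) = 11*(10/3) = 110/3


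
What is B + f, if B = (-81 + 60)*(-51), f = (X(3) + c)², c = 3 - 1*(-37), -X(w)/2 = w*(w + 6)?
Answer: 1267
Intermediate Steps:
X(w) = -2*w*(6 + w) (X(w) = -2*w*(w + 6) = -2*w*(6 + w))
c = 40 (c = 3 + 37 = 40)
f = 196 (f = (-2*3*(6 + 3) + 40)² = (-2*3*9 + 40)² = (-54 + 40)² = (-14)² = 196)
B = 1071 (B = -21*(-51) = 1071)
B + f = 1071 + 196 = 1267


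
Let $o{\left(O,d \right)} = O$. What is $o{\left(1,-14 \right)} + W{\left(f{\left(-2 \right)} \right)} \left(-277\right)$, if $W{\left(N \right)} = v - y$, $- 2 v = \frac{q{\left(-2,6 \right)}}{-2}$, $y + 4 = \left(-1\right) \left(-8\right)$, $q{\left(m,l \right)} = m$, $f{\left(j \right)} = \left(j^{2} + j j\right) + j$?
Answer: $\frac{2495}{2} \approx 1247.5$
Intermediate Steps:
$f{\left(j \right)} = j + 2 j^{2}$ ($f{\left(j \right)} = \left(j^{2} + j^{2}\right) + j = 2 j^{2} + j = j + 2 j^{2}$)
$y = 4$ ($y = -4 - -8 = -4 + 8 = 4$)
$v = - \frac{1}{2}$ ($v = - \frac{\left(-2\right) \frac{1}{-2}}{2} = - \frac{\left(-2\right) \left(- \frac{1}{2}\right)}{2} = \left(- \frac{1}{2}\right) 1 = - \frac{1}{2} \approx -0.5$)
$W{\left(N \right)} = - \frac{9}{2}$ ($W{\left(N \right)} = - \frac{1}{2} - 4 = - \frac{9}{2}$)
$o{\left(1,-14 \right)} + W{\left(f{\left(-2 \right)} \right)} \left(-277\right) = 1 - - \frac{2493}{2} = 1 + \frac{2493}{2} = \frac{2495}{2}$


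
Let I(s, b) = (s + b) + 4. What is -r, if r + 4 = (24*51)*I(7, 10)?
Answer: -25700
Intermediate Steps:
I(s, b) = 4 + b + s (I(s, b) = (b + s) + 4 = 4 + b + s)
r = 25700 (r = -4 + (24*51)*(4 + 10 + 7) = -4 + 1224*21 = -4 + 25704 = 25700)
-r = -1*25700 = -25700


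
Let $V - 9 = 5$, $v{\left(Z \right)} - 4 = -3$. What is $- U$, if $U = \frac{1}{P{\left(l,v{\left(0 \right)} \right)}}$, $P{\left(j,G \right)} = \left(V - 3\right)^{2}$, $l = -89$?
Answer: $- \frac{1}{121} \approx -0.0082645$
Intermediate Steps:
$v{\left(Z \right)} = 1$ ($v{\left(Z \right)} = 4 - 3 = 1$)
$V = 14$ ($V = 9 + 5 = 14$)
$P{\left(j,G \right)} = 121$ ($P{\left(j,G \right)} = \left(14 - 3\right)^{2} = 11^{2} = 121$)
$U = \frac{1}{121} \approx 0.0082645$
$- U = \left(-1\right) \frac{1}{121} = - \frac{1}{121}$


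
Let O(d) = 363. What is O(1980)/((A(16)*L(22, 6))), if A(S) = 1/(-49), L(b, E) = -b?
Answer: 1617/2 ≈ 808.50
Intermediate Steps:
A(S) = -1/49
O(1980)/((A(16)*L(22, 6))) = 363/((-(-1)*22/49)) = 363/((-1/49*(-22))) = 363/(22/49) = 363*(49/22) = 1617/2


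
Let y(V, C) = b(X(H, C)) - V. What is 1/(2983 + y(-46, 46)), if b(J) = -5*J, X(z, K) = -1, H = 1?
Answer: 1/3034 ≈ 0.00032960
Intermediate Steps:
y(V, C) = 5 - V (y(V, C) = -5*(-1) - V = 5 - V)
1/(2983 + y(-46, 46)) = 1/(2983 + (5 - 1*(-46))) = 1/(2983 + (5 + 46)) = 1/(2983 + 51) = 1/3034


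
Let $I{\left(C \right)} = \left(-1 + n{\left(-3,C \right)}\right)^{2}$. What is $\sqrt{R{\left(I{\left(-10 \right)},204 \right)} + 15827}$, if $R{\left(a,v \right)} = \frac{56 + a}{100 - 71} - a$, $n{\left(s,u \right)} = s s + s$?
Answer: $\frac{\sqrt{13291831}}{29} \approx 125.72$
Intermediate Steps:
$n{\left(s,u \right)} = s + s^{2}$ ($n{\left(s,u \right)} = s^{2} + s = s + s^{2}$)
$I{\left(C \right)} = 25$ ($I{\left(C \right)} = \left(-1 - 3 \left(1 - 3\right)\right)^{2} = \left(-1 - -6\right)^{2} = \left(-1 + 6\right)^{2} = 5^{2} = 25$)
$R{\left(a,v \right)} = \frac{56}{29} - \frac{28 a}{29}$ ($R{\left(a,v \right)} = \frac{56 + a}{29} - a = \left(56 + a\right) \frac{1}{29} - a = \left(\frac{56}{29} + \frac{a}{29}\right) - a = \frac{56}{29} - \frac{28 a}{29}$)
$\sqrt{R{\left(I{\left(-10 \right)},204 \right)} + 15827} = \sqrt{\left(\frac{56}{29} - \frac{700}{29}\right) + 15827} = \sqrt{- \frac{644}{29} + 15827} = \sqrt{\frac{458339}{29}} = \frac{\sqrt{13291831}}{29}$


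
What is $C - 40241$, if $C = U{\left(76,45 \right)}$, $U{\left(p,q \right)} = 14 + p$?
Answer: $-40151$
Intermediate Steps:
$C = 90$ ($C = 14 + 76 = 90$)
$C - 40241 = 90 - 40241 = -40151$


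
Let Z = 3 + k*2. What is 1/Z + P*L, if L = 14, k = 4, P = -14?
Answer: -2155/11 ≈ -195.91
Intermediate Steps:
Z = 11 (Z = 3 + 4*2 = 3 + 8 = 11)
1/Z + P*L = 1/11 - 14*14 = 1/11 - 196 = -2155/11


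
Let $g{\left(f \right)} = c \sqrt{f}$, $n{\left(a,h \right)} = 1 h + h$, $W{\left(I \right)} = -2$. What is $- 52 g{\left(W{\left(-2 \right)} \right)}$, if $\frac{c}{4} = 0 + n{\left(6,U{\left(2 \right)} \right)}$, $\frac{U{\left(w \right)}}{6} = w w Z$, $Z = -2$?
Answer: $19968 i \sqrt{2} \approx 28239.0 i$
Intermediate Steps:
$U{\left(w \right)} = - 12 w^{2}$ ($U{\left(w \right)} = 6 w w \left(-2\right) = 6 w^{2} \left(-2\right) = 6 \left(- 2 w^{2}\right) = - 12 w^{2}$)
$n{\left(a,h \right)} = 2 h$ ($n{\left(a,h \right)} = h + h = 2 h$)
$c = -384$ ($c = 4 \left(0 + 2 \left(- 12 \cdot 2^{2}\right)\right) = 4 \left(0 + 2 \left(\left(-12\right) 4\right)\right) = 4 \left(0 + 2 \left(-48\right)\right) = 4 \left(0 - 96\right) = 4 \left(-96\right) = -384$)
$g{\left(f \right)} = - 384 \sqrt{f}$
$- 52 g{\left(W{\left(-2 \right)} \right)} = - 52 \left(- 384 \sqrt{-2}\right) = - 52 \left(- 384 i \sqrt{2}\right) = 19968 i \sqrt{2}$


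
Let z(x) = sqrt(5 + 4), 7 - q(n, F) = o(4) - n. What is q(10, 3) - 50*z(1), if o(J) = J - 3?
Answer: -134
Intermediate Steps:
o(J) = -3 + J
q(n, F) = 6 + n (q(n, F) = 7 - ((-3 + 4) - n) = 7 - (1 - n) = 7 + (-1 + n) = 6 + n)
z(x) = 3 (z(x) = sqrt(9) = 3)
q(10, 3) - 50*z(1) = (6 + 10) - 50*3 = 16 - 150 = -134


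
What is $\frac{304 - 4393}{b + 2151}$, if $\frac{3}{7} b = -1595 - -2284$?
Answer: $- \frac{12267}{11276} \approx -1.0879$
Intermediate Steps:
$b = \frac{4823}{3}$ ($b = \frac{7 \left(-1595 - -2284\right)}{3} = \frac{7 \left(-1595 + 2284\right)}{3} = \frac{7}{3} \cdot 689 = \frac{4823}{3} \approx 1607.7$)
$\frac{304 - 4393}{b + 2151} = \frac{304 - 4393}{\frac{4823}{3} + 2151} = - \frac{4089}{\frac{11276}{3}} = \left(-4089\right) \frac{3}{11276} = - \frac{12267}{11276}$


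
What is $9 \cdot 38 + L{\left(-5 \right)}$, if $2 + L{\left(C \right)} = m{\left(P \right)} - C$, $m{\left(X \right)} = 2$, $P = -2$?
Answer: $347$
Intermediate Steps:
$L{\left(C \right)} = - C$ ($L{\left(C \right)} = -2 - \left(-2 + C\right) = - C$)
$9 \cdot 38 + L{\left(-5 \right)} = 9 \cdot 38 - -5 = 342 + 5 = 347$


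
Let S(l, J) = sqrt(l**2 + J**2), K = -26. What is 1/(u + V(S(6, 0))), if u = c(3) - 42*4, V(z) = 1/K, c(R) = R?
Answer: -26/4291 ≈ -0.0060592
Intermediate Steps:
S(l, J) = sqrt(J**2 + l**2)
V(z) = -1/26 (V(z) = 1/(-26) = -1/26)
u = -165 (u = 3 - 42*4 = 3 - 168 = -165)
1/(u + V(S(6, 0))) = 1/(-165 - 1/26) = 1/(-4291/26) = -26/4291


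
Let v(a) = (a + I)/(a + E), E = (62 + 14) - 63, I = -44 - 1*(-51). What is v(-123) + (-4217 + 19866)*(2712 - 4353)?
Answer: -1412400437/55 ≈ -2.5680e+7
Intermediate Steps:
I = 7 (I = -44 + 51 = 7)
E = 13 (E = 76 - 63 = 13)
v(a) = (7 + a)/(13 + a) (v(a) = (a + 7)/(a + 13) = (7 + a)/(13 + a))
v(-123) + (-4217 + 19866)*(2712 - 4353) = (7 - 123)/(13 - 123) + (-4217 + 19866)*(2712 - 4353) = -116/(-110) + 15649*(-1641) = -1/110*(-116) - 25680009 = 58/55 - 25680009 = -1412400437/55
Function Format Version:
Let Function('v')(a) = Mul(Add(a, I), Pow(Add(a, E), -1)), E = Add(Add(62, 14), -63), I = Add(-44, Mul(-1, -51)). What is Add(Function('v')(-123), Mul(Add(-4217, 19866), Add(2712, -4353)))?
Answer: Rational(-1412400437, 55) ≈ -2.5680e+7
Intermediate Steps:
I = 7 (I = Add(-44, 51) = 7)
E = 13 (E = Add(76, -63) = 13)
Function('v')(a) = Mul(Pow(Add(13, a), -1), Add(7, a)) (Function('v')(a) = Mul(Add(a, 7), Pow(Add(a, 13), -1)) = Mul(Add(7, a), Pow(Add(13, a), -1)) = Mul(Pow(Add(13, a), -1), Add(7, a)))
Add(Function('v')(-123), Mul(Add(-4217, 19866), Add(2712, -4353))) = Add(Mul(Pow(Add(13, -123), -1), Add(7, -123)), Mul(Add(-4217, 19866), Add(2712, -4353))) = Add(Mul(Pow(-110, -1), -116), Mul(15649, -1641)) = Add(Mul(Rational(-1, 110), -116), -25680009) = Add(Rational(58, 55), -25680009) = Rational(-1412400437, 55)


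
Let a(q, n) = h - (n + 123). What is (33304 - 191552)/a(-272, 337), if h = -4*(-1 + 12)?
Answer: 19781/63 ≈ 313.98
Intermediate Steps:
h = -44 (h = -4*11 = -44)
a(q, n) = -167 - n (a(q, n) = -44 - (n + 123) = -44 - (123 + n) = -44 + (-123 - n) = -167 - n)
(33304 - 191552)/a(-272, 337) = (33304 - 191552)/(-167 - 1*337) = -158248/(-167 - 337) = -158248/(-504) = -158248*(-1/504) = 19781/63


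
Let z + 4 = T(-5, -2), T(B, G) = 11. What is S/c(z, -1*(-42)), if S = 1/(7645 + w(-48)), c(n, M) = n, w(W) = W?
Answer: 1/53179 ≈ 1.8804e-5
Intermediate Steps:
z = 7 (z = -4 + 11 = 7)
S = 1/7597 (S = 1/(7645 - 48) = 1/7597 ≈ 0.00013163)
S/c(z, -1*(-42)) = (1/7597)/7 = (1/7597)*(1/7) = 1/53179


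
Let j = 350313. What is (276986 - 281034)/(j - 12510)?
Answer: -4048/337803 ≈ -0.011983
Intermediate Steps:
(276986 - 281034)/(j - 12510) = (276986 - 281034)/(350313 - 12510) = -4048/337803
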